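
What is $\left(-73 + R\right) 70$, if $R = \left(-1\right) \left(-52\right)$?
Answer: $-1470$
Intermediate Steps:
$R = 52$
$\left(-73 + R\right) 70 = \left(-73 + 52\right) 70 = \left(-21\right) 70 = -1470$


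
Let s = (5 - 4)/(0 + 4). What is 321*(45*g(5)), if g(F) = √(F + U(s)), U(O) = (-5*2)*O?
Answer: 14445*√10/2 ≈ 22840.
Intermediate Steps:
s = ¼ (s = 1/4 = 1*(¼) = ¼ ≈ 0.25000)
U(O) = -10*O
g(F) = √(-5/2 + F) (g(F) = √(F - 10*¼) = √(F - 5/2) = √(-5/2 + F))
321*(45*g(5)) = 321*(45*(√(-10 + 4*5)/2)) = 321*(45*(√(-10 + 20)/2)) = 321*(45*(√10/2)) = 321*(45*√10/2) = 14445*√10/2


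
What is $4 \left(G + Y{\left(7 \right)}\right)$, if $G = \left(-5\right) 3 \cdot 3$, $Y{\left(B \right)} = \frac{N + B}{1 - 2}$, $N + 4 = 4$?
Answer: $-208$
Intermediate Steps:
$N = 0$ ($N = -4 + 4 = 0$)
$Y{\left(B \right)} = - B$ ($Y{\left(B \right)} = \frac{0 + B}{1 - 2} = \frac{B}{-1} = B \left(-1\right) = - B$)
$G = -45$ ($G = \left(-15\right) 3 = -45$)
$4 \left(G + Y{\left(7 \right)}\right) = 4 \left(-45 - 7\right) = 4 \left(-52\right) = -208$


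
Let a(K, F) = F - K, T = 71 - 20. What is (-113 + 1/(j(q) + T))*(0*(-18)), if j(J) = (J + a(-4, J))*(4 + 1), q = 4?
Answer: 0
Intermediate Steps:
T = 51
j(J) = 20 + 10*J (j(J) = (J + (J - 1*(-4)))*(4 + 1) = (J + (J + 4))*5 = (J + (4 + J))*5 = (4 + 2*J)*5 = 20 + 10*J)
(-113 + 1/(j(q) + T))*(0*(-18)) = (-113 + 1/((20 + 10*4) + 51))*(0*(-18)) = (-113 + 1/((20 + 40) + 51))*0 = (-113 + 1/(60 + 51))*0 = (-113 + 1/111)*0 = -12542/111*0 = 0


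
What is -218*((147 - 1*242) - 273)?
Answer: 80224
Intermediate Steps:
-218*((147 - 1*242) - 273) = -218*((147 - 242) - 273) = -218*(-95 - 273) = -218*(-368) = 80224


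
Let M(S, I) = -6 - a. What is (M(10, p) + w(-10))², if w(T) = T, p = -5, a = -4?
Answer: 144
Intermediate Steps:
M(S, I) = -2 (M(S, I) = -6 - 1*(-4) = -6 + 4 = -2)
(M(10, p) + w(-10))² = (-2 - 10)² = (-12)² = 144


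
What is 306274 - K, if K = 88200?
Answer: 218074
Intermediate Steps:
306274 - K = 306274 - 1*88200 = 306274 - 88200 = 218074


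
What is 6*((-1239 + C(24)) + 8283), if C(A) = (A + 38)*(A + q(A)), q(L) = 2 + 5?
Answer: 53796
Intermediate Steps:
q(L) = 7
C(A) = (7 + A)*(38 + A) (C(A) = (A + 38)*(A + 7) = (38 + A)*(7 + A) = (7 + A)*(38 + A))
6*((-1239 + C(24)) + 8283) = 6*((-1239 + (266 + 24² + 45*24)) + 8283) = 6*((-1239 + (266 + 576 + 1080)) + 8283) = 6*((-1239 + 1922) + 8283) = 6*(683 + 8283) = 6*8966 = 53796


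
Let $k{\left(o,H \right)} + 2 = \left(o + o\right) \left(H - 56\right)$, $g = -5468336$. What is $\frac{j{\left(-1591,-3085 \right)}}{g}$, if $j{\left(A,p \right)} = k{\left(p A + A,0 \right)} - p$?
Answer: $\frac{549541045}{5468336} \approx 100.5$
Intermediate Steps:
$k{\left(o,H \right)} = -2 + 2 o \left(-56 + H\right)$ ($k{\left(o,H \right)} = -2 + \left(o + o\right) \left(H - 56\right) = -2 + 2 o \left(-56 + H\right)$)
$j{\left(A,p \right)} = -2 - p - 112 A - 112 A p$ ($j{\left(A,p \right)} = \left(-2 - 112 \left(p A + A\right) + 2 \cdot 0 \left(p A + A\right)\right) - p = \left(-2 - 112 \left(A p + A\right) + 2 \cdot 0 \left(A p + A\right)\right) - p = \left(-2 - 112 \left(A + A p\right) + 2 \cdot 0 \left(A + A p\right)\right) - p = \left(-2 - \left(112 A + 112 A p\right) + 0\right) - p = \left(-2 - 112 A - 112 A p\right) - p = -2 - p - 112 A - 112 A p$)
$\frac{j{\left(-1591,-3085 \right)}}{g} = \frac{-2 - -3085 - - 178192 \left(1 - 3085\right)}{-5468336} = \left(-2 + 3085 - \left(-178192\right) \left(-3084\right)\right) \left(- \frac{1}{5468336}\right) = \left(-2 + 3085 - 549544128\right) \left(- \frac{1}{5468336}\right) = \left(-549541045\right) \left(- \frac{1}{5468336}\right) = \frac{549541045}{5468336}$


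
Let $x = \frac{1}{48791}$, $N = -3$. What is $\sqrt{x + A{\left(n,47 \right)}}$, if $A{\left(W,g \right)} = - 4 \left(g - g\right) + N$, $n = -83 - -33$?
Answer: $\frac{2 i \sqrt{1785409063}}{48791} \approx 1.732 i$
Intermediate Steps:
$x = \frac{1}{48791} \approx 2.0496 \cdot 10^{-5}$
$n = -50$ ($n = -83 + 33 = -50$)
$A{\left(W,g \right)} = -3$ ($A{\left(W,g \right)} = - 4 \left(g - g\right) - 3 = \left(-4\right) 0 - 3 = 0 - 3 = -3$)
$\sqrt{x + A{\left(n,47 \right)}} = \sqrt{\frac{1}{48791} - 3} = \sqrt{- \frac{146372}{48791}} = \frac{2 i \sqrt{1785409063}}{48791}$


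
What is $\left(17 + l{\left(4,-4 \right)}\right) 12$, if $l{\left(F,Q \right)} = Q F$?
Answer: $12$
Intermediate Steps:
$l{\left(F,Q \right)} = F Q$
$\left(17 + l{\left(4,-4 \right)}\right) 12 = \left(17 + 4 \left(-4\right)\right) 12 = \left(17 - 16\right) 12 = 1 \cdot 12 = 12$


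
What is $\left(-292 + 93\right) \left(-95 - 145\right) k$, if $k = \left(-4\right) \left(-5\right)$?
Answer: $955200$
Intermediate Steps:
$k = 20$
$\left(-292 + 93\right) \left(-95 - 145\right) k = \left(-292 + 93\right) \left(-95 - 145\right) 20 = \left(-199\right) \left(-240\right) 20 = 47760 \cdot 20 = 955200$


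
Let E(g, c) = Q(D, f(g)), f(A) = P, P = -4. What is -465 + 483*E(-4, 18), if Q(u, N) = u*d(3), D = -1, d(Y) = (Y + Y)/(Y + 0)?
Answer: -1431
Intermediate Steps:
d(Y) = 2 (d(Y) = (2*Y)/Y = 2)
f(A) = -4
Q(u, N) = 2*u (Q(u, N) = u*2 = 2*u)
E(g, c) = -2 (E(g, c) = 2*(-1) = -2)
-465 + 483*E(-4, 18) = -465 + 483*(-2) = -465 - 966 = -1431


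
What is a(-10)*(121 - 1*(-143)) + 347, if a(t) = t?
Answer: -2293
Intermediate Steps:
a(-10)*(121 - 1*(-143)) + 347 = -10*(121 - 1*(-143)) + 347 = -10*(121 + 143) + 347 = -10*264 + 347 = -2640 + 347 = -2293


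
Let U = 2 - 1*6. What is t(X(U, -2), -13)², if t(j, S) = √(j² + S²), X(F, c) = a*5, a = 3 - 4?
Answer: 194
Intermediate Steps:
a = -1
U = -4 (U = 2 - 6 = -4)
X(F, c) = -5 (X(F, c) = -1*5 = -5)
t(j, S) = √(S² + j²)
t(X(U, -2), -13)² = (√((-13)² + (-5)²))² = (√(169 + 25))² = (√194)² = 194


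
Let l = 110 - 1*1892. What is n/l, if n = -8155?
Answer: 8155/1782 ≈ 4.5763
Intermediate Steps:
l = -1782 (l = 110 - 1892 = -1782)
n/l = -8155/(-1782) = -8155*(-1/1782) = 8155/1782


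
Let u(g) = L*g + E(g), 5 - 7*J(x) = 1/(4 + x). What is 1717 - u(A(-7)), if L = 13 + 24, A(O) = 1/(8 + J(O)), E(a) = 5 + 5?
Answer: 313311/184 ≈ 1702.8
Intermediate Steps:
J(x) = 5/7 - 1/(7*(4 + x))
E(a) = 10
A(O) = 1/(8 + (19 + 5*O)/(7*(4 + O)))
L = 37
u(g) = 10 + 37*g (u(g) = 37*g + 10 = 10 + 37*g)
1717 - u(A(-7)) = 1717 - (10 + 37*(7*(4 - 7)/(243 + 61*(-7)))) = 1717 - (10 + 37*(7*(-3)/(243 - 427))) = 1717 - (10 + 37*(7*(-3)/(-184))) = 1717 - (10 + 37*(7*(-1/184)*(-3))) = 1717 - (10 + 37*(21/184)) = 1717 - (10 + 777/184) = 1717 - 1*2617/184 = 1717 - 2617/184 = 313311/184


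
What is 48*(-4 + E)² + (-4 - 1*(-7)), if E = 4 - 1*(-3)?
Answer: 435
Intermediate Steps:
E = 7 (E = 4 + 3 = 7)
48*(-4 + E)² + (-4 - 1*(-7)) = 48*(-4 + 7)² + (-4 - 1*(-7)) = 48*3² + (-4 + 7) = 48*9 + 3 = 432 + 3 = 435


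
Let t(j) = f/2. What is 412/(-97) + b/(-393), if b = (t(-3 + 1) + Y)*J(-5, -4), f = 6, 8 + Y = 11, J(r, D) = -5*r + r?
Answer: -57852/12707 ≈ -4.5528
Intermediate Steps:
J(r, D) = -4*r
Y = 3 (Y = -8 + 11 = 3)
t(j) = 3 (t(j) = 6/2 = 6*(½) = 3)
b = 120 (b = (3 + 3)*(-4*(-5)) = 6*20 = 120)
412/(-97) + b/(-393) = 412/(-97) + 120/(-393) = 412*(-1/97) + 120*(-1/393) = -412/97 - 40/131 = -57852/12707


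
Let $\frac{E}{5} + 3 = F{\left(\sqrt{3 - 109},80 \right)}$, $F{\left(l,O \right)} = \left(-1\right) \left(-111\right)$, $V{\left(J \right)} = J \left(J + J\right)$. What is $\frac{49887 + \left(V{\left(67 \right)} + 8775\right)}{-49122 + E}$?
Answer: $- \frac{33820}{24291} \approx -1.3923$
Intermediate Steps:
$V{\left(J \right)} = 2 J^{2}$ ($V{\left(J \right)} = J 2 J = 2 J^{2}$)
$F{\left(l,O \right)} = 111$
$E = 540$ ($E = -15 + 5 \cdot 111 = -15 + 555 = 540$)
$\frac{49887 + \left(V{\left(67 \right)} + 8775\right)}{-49122 + E} = \frac{49887 + \left(2 \cdot 67^{2} + 8775\right)}{-49122 + 540} = \frac{49887 + \left(2 \cdot 4489 + 8775\right)}{-48582} = \left(49887 + \left(8978 + 8775\right)\right) \left(- \frac{1}{48582}\right) = \left(49887 + 17753\right) \left(- \frac{1}{48582}\right) = 67640 \left(- \frac{1}{48582}\right) = - \frac{33820}{24291}$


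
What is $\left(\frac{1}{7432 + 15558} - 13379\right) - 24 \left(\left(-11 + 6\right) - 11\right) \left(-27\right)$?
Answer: $- \frac{545943529}{22990} \approx -23747.0$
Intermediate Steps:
$\left(\frac{1}{7432 + 15558} - 13379\right) - 24 \left(\left(-11 + 6\right) - 11\right) \left(-27\right) = \left(\frac{1}{22990} - 13379\right) - 24 \left(-5 - 11\right) \left(-27\right) = \left(\frac{1}{22990} - 13379\right) - 24 \left(-16\right) \left(-27\right) = - \frac{307583209}{22990} - \left(-384\right) \left(-27\right) = - \frac{307583209}{22990} - 10368 = - \frac{545943529}{22990}$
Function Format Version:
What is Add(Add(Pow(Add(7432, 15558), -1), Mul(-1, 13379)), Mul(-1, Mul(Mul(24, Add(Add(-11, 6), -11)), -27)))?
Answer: Rational(-545943529, 22990) ≈ -23747.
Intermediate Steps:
Add(Add(Pow(Add(7432, 15558), -1), Mul(-1, 13379)), Mul(-1, Mul(Mul(24, Add(Add(-11, 6), -11)), -27))) = Add(Add(Pow(22990, -1), -13379), Mul(-1, Mul(Mul(24, Add(-5, -11)), -27))) = Add(Add(Rational(1, 22990), -13379), Mul(-1, Mul(Mul(24, -16), -27))) = Add(Rational(-307583209, 22990), Mul(-1, Mul(-384, -27))) = Add(Rational(-307583209, 22990), Mul(-1, 10368)) = Add(Rational(-307583209, 22990), -10368) = Rational(-545943529, 22990)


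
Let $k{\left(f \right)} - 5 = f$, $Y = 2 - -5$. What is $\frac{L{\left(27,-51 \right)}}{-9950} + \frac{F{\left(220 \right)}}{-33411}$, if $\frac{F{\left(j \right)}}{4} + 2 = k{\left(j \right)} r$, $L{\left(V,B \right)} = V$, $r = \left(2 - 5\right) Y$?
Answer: $\frac{187232503}{332439450} \approx 0.56321$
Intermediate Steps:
$Y = 7$ ($Y = 2 + 5 = 7$)
$k{\left(f \right)} = 5 + f$
$r = -21$ ($r = \left(2 - 5\right) 7 = \left(-3\right) 7 = -21$)
$F{\left(j \right)} = -428 - 84 j$ ($F{\left(j \right)} = -8 + 4 \left(5 + j\right) \left(-21\right) = -8 + 4 \left(-105 - 21 j\right) = -8 - \left(420 + 84 j\right) = -428 - 84 j$)
$\frac{L{\left(27,-51 \right)}}{-9950} + \frac{F{\left(220 \right)}}{-33411} = \frac{27}{-9950} + \frac{-428 - 18480}{-33411} = 27 \left(- \frac{1}{9950}\right) + \left(-428 - 18480\right) \left(- \frac{1}{33411}\right) = - \frac{27}{9950} - - \frac{18908}{33411} = - \frac{27}{9950} + \frac{18908}{33411} = \frac{187232503}{332439450}$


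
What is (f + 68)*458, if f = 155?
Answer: 102134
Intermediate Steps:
(f + 68)*458 = (155 + 68)*458 = 223*458 = 102134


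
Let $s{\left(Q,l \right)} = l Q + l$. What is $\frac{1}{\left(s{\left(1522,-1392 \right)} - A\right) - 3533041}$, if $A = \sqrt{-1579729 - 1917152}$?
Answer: $\frac{i}{\sqrt{3496881} - 5653057 i} \approx -1.769 \cdot 10^{-7} + 5.8516 \cdot 10^{-11} i$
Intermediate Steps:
$A = i \sqrt{3496881}$ ($A = \sqrt{-3496881} = i \sqrt{3496881} \approx 1870.0 i$)
$s{\left(Q,l \right)} = l + Q l$ ($s{\left(Q,l \right)} = Q l + l = l + Q l$)
$\frac{1}{\left(s{\left(1522,-1392 \right)} - A\right) - 3533041} = \frac{1}{\left(- 1392 \left(1 + 1522\right) - i \sqrt{3496881}\right) - 3533041} = \frac{1}{\left(\left(-1392\right) 1523 - i \sqrt{3496881}\right) - 3533041} = \frac{1}{\left(-2120016 - i \sqrt{3496881}\right) - 3533041} = \frac{1}{-5653057 - i \sqrt{3496881}}$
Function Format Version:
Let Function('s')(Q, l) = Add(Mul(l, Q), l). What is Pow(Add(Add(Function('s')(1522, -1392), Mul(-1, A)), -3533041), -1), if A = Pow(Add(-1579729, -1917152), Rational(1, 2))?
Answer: Mul(I, Pow(Add(Pow(3496881, Rational(1, 2)), Mul(-5653057, I)), -1)) ≈ Add(-1.7690e-7, Mul(5.8516e-11, I))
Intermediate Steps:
A = Mul(I, Pow(3496881, Rational(1, 2))) (A = Pow(-3496881, Rational(1, 2)) = Mul(I, Pow(3496881, Rational(1, 2))) ≈ Mul(1870.0, I))
Function('s')(Q, l) = Add(l, Mul(Q, l)) (Function('s')(Q, l) = Add(Mul(Q, l), l) = Add(l, Mul(Q, l)))
Pow(Add(Add(Function('s')(1522, -1392), Mul(-1, A)), -3533041), -1) = Pow(Add(Add(Mul(-1392, Add(1, 1522)), Mul(-1, Mul(I, Pow(3496881, Rational(1, 2))))), -3533041), -1) = Pow(Add(Add(Mul(-1392, 1523), Mul(-1, I, Pow(3496881, Rational(1, 2)))), -3533041), -1) = Pow(Add(Add(-2120016, Mul(-1, I, Pow(3496881, Rational(1, 2)))), -3533041), -1) = Pow(Add(-5653057, Mul(-1, I, Pow(3496881, Rational(1, 2)))), -1)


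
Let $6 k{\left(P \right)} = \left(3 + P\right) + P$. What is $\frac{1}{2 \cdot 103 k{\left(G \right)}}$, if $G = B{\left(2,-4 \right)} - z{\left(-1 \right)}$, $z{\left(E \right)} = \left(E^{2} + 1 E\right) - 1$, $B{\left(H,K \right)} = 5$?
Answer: $\frac{1}{515} \approx 0.0019417$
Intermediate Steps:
$z{\left(E \right)} = -1 + E + E^{2}$ ($z{\left(E \right)} = \left(E^{2} + E\right) - 1 = \left(E + E^{2}\right) - 1 = -1 + E + E^{2}$)
$G = 6$ ($G = 5 - \left(-1 - 1 + \left(-1\right)^{2}\right) = 5 - \left(-1 - 1 + 1\right) = 5 - -1 = 5 + 1 = 6$)
$k{\left(P \right)} = \frac{1}{2} + \frac{P}{3}$ ($k{\left(P \right)} = \frac{\left(3 + P\right) + P}{6} = \frac{3 + 2 P}{6} = \frac{1}{2} + \frac{P}{3}$)
$\frac{1}{2 \cdot 103 k{\left(G \right)}} = \frac{1}{2 \cdot 103 \left(\frac{1}{2} + \frac{1}{3} \cdot 6\right)} = \frac{1}{206 \left(\frac{1}{2} + 2\right)} = \frac{1}{206 \cdot \frac{5}{2}} = \frac{1}{515}$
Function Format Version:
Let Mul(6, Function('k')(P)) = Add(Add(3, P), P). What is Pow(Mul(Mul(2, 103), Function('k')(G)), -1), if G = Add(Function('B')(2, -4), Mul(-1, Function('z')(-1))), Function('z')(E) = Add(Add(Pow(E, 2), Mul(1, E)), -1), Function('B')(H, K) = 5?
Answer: Rational(1, 515) ≈ 0.0019417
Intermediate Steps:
Function('z')(E) = Add(-1, E, Pow(E, 2)) (Function('z')(E) = Add(Add(Pow(E, 2), E), -1) = Add(Add(E, Pow(E, 2)), -1) = Add(-1, E, Pow(E, 2)))
G = 6 (G = Add(5, Mul(-1, Add(-1, -1, Pow(-1, 2)))) = Add(5, Mul(-1, Add(-1, -1, 1))) = Add(5, Mul(-1, -1)) = Add(5, 1) = 6)
Function('k')(P) = Add(Rational(1, 2), Mul(Rational(1, 3), P)) (Function('k')(P) = Mul(Rational(1, 6), Add(Add(3, P), P)) = Mul(Rational(1, 6), Add(3, Mul(2, P))) = Add(Rational(1, 2), Mul(Rational(1, 3), P)))
Pow(Mul(Mul(2, 103), Function('k')(G)), -1) = Pow(Mul(Mul(2, 103), Add(Rational(1, 2), Mul(Rational(1, 3), 6))), -1) = Pow(Mul(206, Add(Rational(1, 2), 2)), -1) = Pow(Mul(206, Rational(5, 2)), -1) = Pow(515, -1) = Rational(1, 515)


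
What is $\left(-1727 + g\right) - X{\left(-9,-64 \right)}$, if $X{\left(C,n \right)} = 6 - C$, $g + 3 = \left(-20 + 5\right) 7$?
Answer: $-1850$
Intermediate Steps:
$g = -108$ ($g = -3 + \left(-20 + 5\right) 7 = -3 - 105 = -108$)
$\left(-1727 + g\right) - X{\left(-9,-64 \right)} = \left(-1727 - 108\right) - \left(6 - -9\right) = -1835 - \left(6 + 9\right) = -1835 - 15 = -1850$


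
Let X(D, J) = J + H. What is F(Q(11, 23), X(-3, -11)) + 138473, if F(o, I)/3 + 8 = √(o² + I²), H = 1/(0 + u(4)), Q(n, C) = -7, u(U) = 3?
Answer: 138449 + √1465 ≈ 1.3849e+5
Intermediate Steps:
H = ⅓ (H = 1/(0 + 3) = 1/3 = ⅓ ≈ 0.33333)
X(D, J) = ⅓ + J (X(D, J) = J + ⅓ = ⅓ + J)
F(o, I) = -24 + 3*√(I² + o²) (F(o, I) = -24 + 3*√(o² + I²) = -24 + 3*√(I² + o²))
F(Q(11, 23), X(-3, -11)) + 138473 = (-24 + 3*√((⅓ - 11)² + (-7)²)) + 138473 = (-24 + 3*√((-32/3)² + 49)) + 138473 = (-24 + 3*√(1024/9 + 49)) + 138473 = (-24 + 3*√(1465/9)) + 138473 = (-24 + 3*(√1465/3)) + 138473 = (-24 + √1465) + 138473 = 138449 + √1465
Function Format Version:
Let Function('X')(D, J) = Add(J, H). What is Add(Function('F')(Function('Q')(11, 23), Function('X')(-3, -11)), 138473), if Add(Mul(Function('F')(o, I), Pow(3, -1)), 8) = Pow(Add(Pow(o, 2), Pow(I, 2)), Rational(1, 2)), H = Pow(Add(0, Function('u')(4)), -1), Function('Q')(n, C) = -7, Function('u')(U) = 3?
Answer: Add(138449, Pow(1465, Rational(1, 2))) ≈ 1.3849e+5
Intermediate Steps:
H = Rational(1, 3) (H = Pow(Add(0, 3), -1) = Pow(3, -1) = Rational(1, 3) ≈ 0.33333)
Function('X')(D, J) = Add(Rational(1, 3), J) (Function('X')(D, J) = Add(J, Rational(1, 3)) = Add(Rational(1, 3), J))
Function('F')(o, I) = Add(-24, Mul(3, Pow(Add(Pow(I, 2), Pow(o, 2)), Rational(1, 2)))) (Function('F')(o, I) = Add(-24, Mul(3, Pow(Add(Pow(o, 2), Pow(I, 2)), Rational(1, 2)))) = Add(-24, Mul(3, Pow(Add(Pow(I, 2), Pow(o, 2)), Rational(1, 2)))))
Add(Function('F')(Function('Q')(11, 23), Function('X')(-3, -11)), 138473) = Add(Add(-24, Mul(3, Pow(Add(Pow(Add(Rational(1, 3), -11), 2), Pow(-7, 2)), Rational(1, 2)))), 138473) = Add(Add(-24, Mul(3, Pow(Add(Pow(Rational(-32, 3), 2), 49), Rational(1, 2)))), 138473) = Add(Add(-24, Mul(3, Pow(Add(Rational(1024, 9), 49), Rational(1, 2)))), 138473) = Add(Add(-24, Mul(3, Pow(Rational(1465, 9), Rational(1, 2)))), 138473) = Add(Add(-24, Mul(3, Mul(Rational(1, 3), Pow(1465, Rational(1, 2))))), 138473) = Add(Add(-24, Pow(1465, Rational(1, 2))), 138473) = Add(138449, Pow(1465, Rational(1, 2)))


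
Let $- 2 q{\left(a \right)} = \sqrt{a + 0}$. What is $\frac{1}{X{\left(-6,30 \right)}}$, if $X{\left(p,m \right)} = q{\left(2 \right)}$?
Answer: $- \sqrt{2} \approx -1.4142$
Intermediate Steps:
$q{\left(a \right)} = - \frac{\sqrt{a}}{2}$ ($q{\left(a \right)} = - \frac{\sqrt{a + 0}}{2} = - \frac{\sqrt{a}}{2}$)
$X{\left(p,m \right)} = - \frac{\sqrt{2}}{2}$
$\frac{1}{X{\left(-6,30 \right)}} = \frac{1}{\left(- \frac{1}{2}\right) \sqrt{2}} = - \sqrt{2}$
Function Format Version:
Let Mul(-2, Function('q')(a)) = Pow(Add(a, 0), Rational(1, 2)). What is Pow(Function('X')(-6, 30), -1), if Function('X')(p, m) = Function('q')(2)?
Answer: Mul(-1, Pow(2, Rational(1, 2))) ≈ -1.4142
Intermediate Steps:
Function('q')(a) = Mul(Rational(-1, 2), Pow(a, Rational(1, 2))) (Function('q')(a) = Mul(Rational(-1, 2), Pow(Add(a, 0), Rational(1, 2))) = Mul(Rational(-1, 2), Pow(a, Rational(1, 2))))
Function('X')(p, m) = Mul(Rational(-1, 2), Pow(2, Rational(1, 2)))
Pow(Function('X')(-6, 30), -1) = Pow(Mul(Rational(-1, 2), Pow(2, Rational(1, 2))), -1) = Mul(-1, Pow(2, Rational(1, 2)))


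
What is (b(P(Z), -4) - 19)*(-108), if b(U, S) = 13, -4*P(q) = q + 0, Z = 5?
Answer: 648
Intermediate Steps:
P(q) = -q/4 (P(q) = -(q + 0)/4 = -q/4)
(b(P(Z), -4) - 19)*(-108) = (13 - 19)*(-108) = -6*(-108) = 648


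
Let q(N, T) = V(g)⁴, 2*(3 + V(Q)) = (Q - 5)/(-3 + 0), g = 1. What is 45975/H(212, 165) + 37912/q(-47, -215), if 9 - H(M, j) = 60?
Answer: 2201357/5831 ≈ 377.53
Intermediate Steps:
H(M, j) = -51 (H(M, j) = 9 - 1*60 = 9 - 60 = -51)
V(Q) = -13/6 - Q/6 (V(Q) = -3 + ((Q - 5)/(-3 + 0))/2 = -3 + ((-5 + Q)/(-3))/2 = -3 + ((-5 + Q)*(-⅓))/2 = -3 + (5/3 - Q/3)/2 = -3 + (⅚ - Q/6) = -13/6 - Q/6)
q(N, T) = 2401/81 (q(N, T) = (-13/6 - ⅙*1)⁴ = (-13/6 - ⅙)⁴ = (-7/3)⁴ = 2401/81)
45975/H(212, 165) + 37912/q(-47, -215) = 45975/(-51) + 37912/(2401/81) = 45975*(-1/51) + 37912*(81/2401) = -15325/17 + 438696/343 = 2201357/5831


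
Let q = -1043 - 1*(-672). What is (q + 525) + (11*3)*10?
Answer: 484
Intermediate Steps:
q = -371 (q = -1043 + 672 = -371)
(q + 525) + (11*3)*10 = (-371 + 525) + (11*3)*10 = 154 + 33*10 = 154 + 330 = 484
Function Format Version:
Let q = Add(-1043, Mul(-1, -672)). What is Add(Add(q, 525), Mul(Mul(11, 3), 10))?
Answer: 484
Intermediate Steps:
q = -371 (q = Add(-1043, 672) = -371)
Add(Add(q, 525), Mul(Mul(11, 3), 10)) = Add(Add(-371, 525), Mul(Mul(11, 3), 10)) = Add(154, Mul(33, 10)) = Add(154, 330) = 484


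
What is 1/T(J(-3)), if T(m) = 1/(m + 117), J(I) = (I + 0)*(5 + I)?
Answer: 111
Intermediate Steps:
J(I) = I*(5 + I)
T(m) = 1/(117 + m)
1/T(J(-3)) = 1/(1/(117 - 3*(5 - 3))) = 1/(1/(117 - 3*2)) = 1/(1/(117 - 6)) = 1/(1/111) = 111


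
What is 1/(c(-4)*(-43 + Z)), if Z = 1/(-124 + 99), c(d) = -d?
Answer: -25/4304 ≈ -0.0058085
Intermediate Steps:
Z = -1/25 (Z = 1/(-25) = -1/25 ≈ -0.040000)
1/(c(-4)*(-43 + Z)) = 1/((-1*(-4))*(-43 - 1/25)) = 1/(4*(-1076/25)) = 1/(-4304/25) = -25/4304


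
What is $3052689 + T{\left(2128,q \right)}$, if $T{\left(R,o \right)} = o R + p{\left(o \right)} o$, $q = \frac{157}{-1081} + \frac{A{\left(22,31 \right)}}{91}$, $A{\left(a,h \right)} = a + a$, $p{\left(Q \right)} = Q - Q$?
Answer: $\frac{42909554725}{14053} \approx 3.0534 \cdot 10^{6}$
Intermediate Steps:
$p{\left(Q \right)} = 0$
$A{\left(a,h \right)} = 2 a$
$q = \frac{33277}{98371}$ ($q = \frac{157}{-1081} + \frac{2 \cdot 22}{91} = 157 \left(- \frac{1}{1081}\right) + 44 \cdot \frac{1}{91} = - \frac{157}{1081} + \frac{44}{91} = \frac{33277}{98371} \approx 0.33828$)
$T{\left(R,o \right)} = R o$ ($T{\left(R,o \right)} = o R + 0 o = R o + 0 = R o$)
$3052689 + T{\left(2128,q \right)} = 3052689 + 2128 \cdot \frac{33277}{98371} = 3052689 + \frac{10116208}{14053} = \frac{42909554725}{14053}$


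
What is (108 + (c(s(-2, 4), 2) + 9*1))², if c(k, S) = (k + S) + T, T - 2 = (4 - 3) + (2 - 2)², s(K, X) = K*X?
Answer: 12996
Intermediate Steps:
T = 3 (T = 2 + ((4 - 3) + (2 - 2)²) = 2 + (1 + 0²) = 2 + (1 + 0) = 2 + 1 = 3)
c(k, S) = 3 + S + k (c(k, S) = (k + S) + 3 = (S + k) + 3 = 3 + S + k)
(108 + (c(s(-2, 4), 2) + 9*1))² = (108 + ((3 + 2 - 2*4) + 9*1))² = (108 + ((3 + 2 - 8) + 9))² = (108 + (-3 + 9))² = (108 + 6)² = 114² = 12996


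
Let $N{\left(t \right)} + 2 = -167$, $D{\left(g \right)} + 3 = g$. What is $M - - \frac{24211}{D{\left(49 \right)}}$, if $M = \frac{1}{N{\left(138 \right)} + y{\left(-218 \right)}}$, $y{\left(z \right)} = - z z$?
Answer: $\frac{1154695177}{2193878} \approx 526.33$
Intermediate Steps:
$D{\left(g \right)} = -3 + g$
$N{\left(t \right)} = -169$ ($N{\left(t \right)} = -2 - 167 = -169$)
$y{\left(z \right)} = - z^{2}$
$M = - \frac{1}{47693}$ ($M = \frac{1}{-169 - \left(-218\right)^{2}} = \frac{1}{-169 - 47524} = \frac{1}{-47693} = - \frac{1}{47693} \approx -2.0967 \cdot 10^{-5}$)
$M - - \frac{24211}{D{\left(49 \right)}} = - \frac{1}{47693} - - \frac{24211}{-3 + 49} = - \frac{1}{47693} - - \frac{24211}{46} = - \frac{1}{47693} + \frac{24211}{46} = \frac{1154695177}{2193878}$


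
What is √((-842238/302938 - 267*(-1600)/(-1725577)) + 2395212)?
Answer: 3*√18180972242024324669293976801/261371422613 ≈ 1547.6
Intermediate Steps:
√((-842238/302938 - 267*(-1600)/(-1725577)) + 2395212) = √((-842238*1/302938 + 427200*(-1/1725577)) + 2395212) = √((-421119/151469 - 427200/1725577) + 2395212) = √(-791380817463/261371422613 + 2395212) = √(626039176518911493/261371422613) = 3*√18180972242024324669293976801/261371422613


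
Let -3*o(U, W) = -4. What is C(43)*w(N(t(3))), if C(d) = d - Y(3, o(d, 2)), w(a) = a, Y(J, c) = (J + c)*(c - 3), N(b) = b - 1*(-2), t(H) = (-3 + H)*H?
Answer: 904/9 ≈ 100.44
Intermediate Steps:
o(U, W) = 4/3 (o(U, W) = -1/3*(-4) = 4/3)
t(H) = H*(-3 + H)
N(b) = 2 + b (N(b) = b + 2 = 2 + b)
Y(J, c) = (-3 + c)*(J + c) (Y(J, c) = (J + c)*(-3 + c) = (-3 + c)*(J + c))
C(d) = 65/9 + d (C(d) = d - ((4/3)**2 - 3*3 - 3*4/3 + 3*(4/3)) = d - (16/9 - 9 - 4 + 4) = d - 1*(-65/9) = d + 65/9 = 65/9 + d)
C(43)*w(N(t(3))) = (65/9 + 43)*(2 + 3*(-3 + 3)) = 452*(2 + 3*0)/9 = 452*(2 + 0)/9 = (452/9)*2 = 904/9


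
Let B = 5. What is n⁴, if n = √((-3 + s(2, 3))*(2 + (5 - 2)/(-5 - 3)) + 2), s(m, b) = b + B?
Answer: 6561/64 ≈ 102.52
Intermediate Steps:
s(m, b) = 5 + b (s(m, b) = b + 5 = 5 + b)
n = 9*√2/4 (n = √((-3 + (5 + 3))*(2 + (5 - 2)/(-5 - 3)) + 2) = √((-3 + 8)*(2 + 3/(-8)) + 2) = √(5*(2 + 3*(-⅛)) + 2) = √(5*(2 - 3/8) + 2) = √(5*(13/8) + 2) = √(65/8 + 2) = √(81/8) = 9*√2/4 ≈ 3.1820)
n⁴ = (9*√2/4)⁴ = 6561/64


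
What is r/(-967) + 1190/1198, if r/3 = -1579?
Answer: 3412828/579233 ≈ 5.8920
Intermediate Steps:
r = -4737 (r = 3*(-1579) = -4737)
r/(-967) + 1190/1198 = -4737/(-967) + 1190/1198 = -4737*(-1/967) + 1190*(1/1198) = 4737/967 + 595/599 = 3412828/579233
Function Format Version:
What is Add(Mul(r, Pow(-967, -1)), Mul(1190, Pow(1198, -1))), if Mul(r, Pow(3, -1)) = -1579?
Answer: Rational(3412828, 579233) ≈ 5.8920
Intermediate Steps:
r = -4737 (r = Mul(3, -1579) = -4737)
Add(Mul(r, Pow(-967, -1)), Mul(1190, Pow(1198, -1))) = Add(Mul(-4737, Pow(-967, -1)), Mul(1190, Pow(1198, -1))) = Add(Mul(-4737, Rational(-1, 967)), Mul(1190, Rational(1, 1198))) = Add(Rational(4737, 967), Rational(595, 599)) = Rational(3412828, 579233)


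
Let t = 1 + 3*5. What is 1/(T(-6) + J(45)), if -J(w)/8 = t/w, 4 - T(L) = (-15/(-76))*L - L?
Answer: -1710/6259 ≈ -0.27321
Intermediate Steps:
T(L) = 4 + 61*L/76 (T(L) = 4 - ((-15/(-76))*L - L) = 4 - ((-15*(-1/76))*L - L) = 4 - (15*L/76 - L) = 4 - (-61)*L/76 = 4 + 61*L/76)
t = 16 (t = 1 + 15 = 16)
J(w) = -128/w
1/(T(-6) + J(45)) = 1/((4 + (61/76)*(-6)) - 128/45) = 1/((4 - 183/38) - 128*1/45) = 1/(-31/38 - 128/45) = 1/(-6259/1710) = -1710/6259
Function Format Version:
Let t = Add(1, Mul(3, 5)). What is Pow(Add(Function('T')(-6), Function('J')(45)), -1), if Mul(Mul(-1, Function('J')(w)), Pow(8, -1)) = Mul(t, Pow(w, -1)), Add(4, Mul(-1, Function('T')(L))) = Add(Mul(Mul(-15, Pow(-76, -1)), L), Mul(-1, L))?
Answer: Rational(-1710, 6259) ≈ -0.27321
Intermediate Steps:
Function('T')(L) = Add(4, Mul(Rational(61, 76), L)) (Function('T')(L) = Add(4, Mul(-1, Add(Mul(Mul(-15, Pow(-76, -1)), L), Mul(-1, L)))) = Add(4, Mul(-1, Add(Mul(Mul(-15, Rational(-1, 76)), L), Mul(-1, L)))) = Add(4, Mul(-1, Add(Mul(Rational(15, 76), L), Mul(-1, L)))) = Add(4, Mul(-1, Mul(Rational(-61, 76), L))) = Add(4, Mul(Rational(61, 76), L)))
t = 16 (t = Add(1, 15) = 16)
Function('J')(w) = Mul(-128, Pow(w, -1)) (Function('J')(w) = Mul(-8, Mul(16, Pow(w, -1))) = Mul(-128, Pow(w, -1)))
Pow(Add(Function('T')(-6), Function('J')(45)), -1) = Pow(Add(Add(4, Mul(Rational(61, 76), -6)), Mul(-128, Pow(45, -1))), -1) = Pow(Add(Add(4, Rational(-183, 38)), Mul(-128, Rational(1, 45))), -1) = Pow(Add(Rational(-31, 38), Rational(-128, 45)), -1) = Pow(Rational(-6259, 1710), -1) = Rational(-1710, 6259)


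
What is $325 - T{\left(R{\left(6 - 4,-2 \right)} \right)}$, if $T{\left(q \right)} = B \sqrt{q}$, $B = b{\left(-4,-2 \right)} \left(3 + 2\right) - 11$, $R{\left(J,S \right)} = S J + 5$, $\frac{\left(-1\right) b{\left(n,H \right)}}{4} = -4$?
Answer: $256$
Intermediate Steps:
$b{\left(n,H \right)} = 16$ ($b{\left(n,H \right)} = \left(-4\right) \left(-4\right) = 16$)
$R{\left(J,S \right)} = 5 + J S$ ($R{\left(J,S \right)} = J S + 5 = 5 + J S$)
$B = 69$ ($B = 16 \left(3 + 2\right) - 11 = 16 \cdot 5 - 11 = 80 - 11 = 69$)
$T{\left(q \right)} = 69 \sqrt{q}$
$325 - T{\left(R{\left(6 - 4,-2 \right)} \right)} = 325 - 69 \sqrt{5 + \left(6 - 4\right) \left(-2\right)} = 325 - 69 \sqrt{5 + 2 \left(-2\right)} = 325 - 69 \sqrt{5 - 4} = 325 - 69 \sqrt{1} = 325 - 69 \cdot 1 = 325 - 69 = 256$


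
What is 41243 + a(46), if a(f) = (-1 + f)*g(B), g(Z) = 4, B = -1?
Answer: 41423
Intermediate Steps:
a(f) = -4 + 4*f (a(f) = (-1 + f)*4 = -4 + 4*f)
41243 + a(46) = 41243 + (-4 + 4*46) = 41243 + (-4 + 184) = 41243 + 180 = 41423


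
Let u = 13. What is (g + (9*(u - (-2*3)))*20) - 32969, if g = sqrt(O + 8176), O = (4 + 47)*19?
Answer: -29549 + sqrt(9145) ≈ -29453.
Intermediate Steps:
O = 969 (O = 51*19 = 969)
g = sqrt(9145) (g = sqrt(969 + 8176) = sqrt(9145) ≈ 95.630)
(g + (9*(u - (-2*3)))*20) - 32969 = (sqrt(9145) + (9*(13 - (-2*3)))*20) - 32969 = (sqrt(9145) + (9*(13 - (-6)))*20) - 32969 = (sqrt(9145) + (9*(13 - 1*(-6)))*20) - 32969 = (sqrt(9145) + (9*(13 + 6))*20) - 32969 = (sqrt(9145) + (9*19)*20) - 32969 = (sqrt(9145) + 171*20) - 32969 = (sqrt(9145) + 3420) - 32969 = (3420 + sqrt(9145)) - 32969 = -29549 + sqrt(9145)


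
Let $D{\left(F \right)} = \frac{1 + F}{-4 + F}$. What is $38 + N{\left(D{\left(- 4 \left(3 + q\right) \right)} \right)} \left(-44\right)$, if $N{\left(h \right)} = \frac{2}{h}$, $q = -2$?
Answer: $- \frac{590}{3} \approx -196.67$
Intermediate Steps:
$D{\left(F \right)} = \frac{1 + F}{-4 + F}$
$38 + N{\left(D{\left(- 4 \left(3 + q\right) \right)} \right)} \left(-44\right) = 38 + \frac{2}{\frac{1}{-4 - 4 \left(3 - 2\right)} \left(1 - 4 \left(3 - 2\right)\right)} \left(-44\right) = 38 + \frac{2}{\frac{1}{-4 - 4} \left(1 - 4\right)} \left(-44\right) = 38 + \frac{2}{\frac{1}{-8} \left(-3\right)} \left(-44\right) = 38 + \frac{2}{\left(- \frac{1}{8}\right) \left(-3\right)} \left(-44\right) = 38 + \frac{2}{\frac{3}{8}} \left(-44\right) = 38 + 2 \cdot \frac{8}{3} \left(-44\right) = 38 + \frac{16}{3} \left(-44\right) = 38 - \frac{704}{3} = - \frac{590}{3}$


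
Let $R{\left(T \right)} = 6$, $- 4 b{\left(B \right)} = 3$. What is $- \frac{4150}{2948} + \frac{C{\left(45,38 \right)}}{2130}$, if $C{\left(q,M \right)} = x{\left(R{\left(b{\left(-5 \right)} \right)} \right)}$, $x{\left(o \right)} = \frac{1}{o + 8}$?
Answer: $- \frac{30937513}{21977340} \approx -1.4077$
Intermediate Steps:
$b{\left(B \right)} = - \frac{3}{4}$ ($b{\left(B \right)} = \left(- \frac{1}{4}\right) 3 = - \frac{3}{4}$)
$x{\left(o \right)} = \frac{1}{8 + o}$
$C{\left(q,M \right)} = \frac{1}{14}$ ($C{\left(q,M \right)} = \frac{1}{8 + 6} = \frac{1}{14}$)
$- \frac{4150}{2948} + \frac{C{\left(45,38 \right)}}{2130} = - \frac{4150}{2948} + \frac{1}{14 \cdot 2130} = \left(-4150\right) \frac{1}{2948} + \frac{1}{14} \cdot \frac{1}{2130} = - \frac{2075}{1474} + \frac{1}{29820} = - \frac{30937513}{21977340}$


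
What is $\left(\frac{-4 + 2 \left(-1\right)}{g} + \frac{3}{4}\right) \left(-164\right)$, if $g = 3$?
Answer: $205$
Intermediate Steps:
$\left(\frac{-4 + 2 \left(-1\right)}{g} + \frac{3}{4}\right) \left(-164\right) = \left(\frac{-4 + 2 \left(-1\right)}{3} + \frac{3}{4}\right) \left(-164\right) = \left(\left(-4 - 2\right) \frac{1}{3} + 3 \cdot \frac{1}{4}\right) \left(-164\right) = \left(\left(-6\right) \frac{1}{3} + \frac{3}{4}\right) \left(-164\right) = \left(-2 + \frac{3}{4}\right) \left(-164\right) = \left(- \frac{5}{4}\right) \left(-164\right) = 205$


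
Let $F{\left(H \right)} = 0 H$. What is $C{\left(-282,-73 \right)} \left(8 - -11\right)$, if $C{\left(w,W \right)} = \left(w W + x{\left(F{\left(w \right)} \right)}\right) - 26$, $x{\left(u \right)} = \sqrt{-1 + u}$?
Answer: $390640 + 19 i \approx 3.9064 \cdot 10^{5} + 19.0 i$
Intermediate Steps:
$F{\left(H \right)} = 0$
$C{\left(w,W \right)} = -26 + i + W w$ ($C{\left(w,W \right)} = \left(w W + \sqrt{-1 + 0}\right) - 26 = \left(W w + \sqrt{-1}\right) - 26 = \left(W w + i\right) - 26 = \left(i + W w\right) - 26 = -26 + i + W w$)
$C{\left(-282,-73 \right)} \left(8 - -11\right) = \left(-26 + i - -20586\right) \left(8 - -11\right) = \left(-26 + i + 20586\right) \left(8 + 11\right) = \left(20560 + i\right) 19 = 390640 + 19 i$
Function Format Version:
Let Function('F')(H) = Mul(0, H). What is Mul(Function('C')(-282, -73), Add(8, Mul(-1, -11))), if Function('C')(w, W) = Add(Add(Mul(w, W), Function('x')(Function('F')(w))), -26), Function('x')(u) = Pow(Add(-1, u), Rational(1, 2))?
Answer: Add(390640, Mul(19, I)) ≈ Add(3.9064e+5, Mul(19.000, I))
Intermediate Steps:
Function('F')(H) = 0
Function('C')(w, W) = Add(-26, I, Mul(W, w)) (Function('C')(w, W) = Add(Add(Mul(w, W), Pow(Add(-1, 0), Rational(1, 2))), -26) = Add(Add(Mul(W, w), Pow(-1, Rational(1, 2))), -26) = Add(Add(Mul(W, w), I), -26) = Add(Add(I, Mul(W, w)), -26) = Add(-26, I, Mul(W, w)))
Mul(Function('C')(-282, -73), Add(8, Mul(-1, -11))) = Mul(Add(-26, I, Mul(-73, -282)), Add(8, Mul(-1, -11))) = Mul(Add(-26, I, 20586), Add(8, 11)) = Mul(Add(20560, I), 19) = Add(390640, Mul(19, I))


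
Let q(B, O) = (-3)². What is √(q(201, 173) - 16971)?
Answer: I*√16962 ≈ 130.24*I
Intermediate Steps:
q(B, O) = 9
√(q(201, 173) - 16971) = √(9 - 16971) = √(-16962) = I*√16962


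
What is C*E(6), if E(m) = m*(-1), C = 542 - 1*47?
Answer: -2970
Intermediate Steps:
C = 495 (C = 542 - 47 = 495)
E(m) = -m
C*E(6) = 495*(-1*6) = 495*(-6) = -2970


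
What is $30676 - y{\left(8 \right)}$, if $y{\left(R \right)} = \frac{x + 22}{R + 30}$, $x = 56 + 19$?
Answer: $\frac{1165591}{38} \approx 30673.0$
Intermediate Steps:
$x = 75$
$y{\left(R \right)} = \frac{97}{30 + R}$ ($y{\left(R \right)} = \frac{75 + 22}{R + 30} = \frac{97}{30 + R}$)
$30676 - y{\left(8 \right)} = 30676 - \frac{97}{30 + 8} = 30676 - \frac{97}{38} = \frac{1165591}{38}$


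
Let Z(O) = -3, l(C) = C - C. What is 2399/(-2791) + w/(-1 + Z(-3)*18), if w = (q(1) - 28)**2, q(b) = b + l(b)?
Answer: -2166584/153505 ≈ -14.114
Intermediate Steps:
l(C) = 0
q(b) = b (q(b) = b + 0 = b)
w = 729 (w = (1 - 28)**2 = (-27)**2 = 729)
2399/(-2791) + w/(-1 + Z(-3)*18) = 2399/(-2791) + 729/(-1 - 3*18) = 2399*(-1/2791) + 729/(-1 - 54) = -2399/2791 + 729/(-55) = -2399/2791 + 729*(-1/55) = -2399/2791 - 729/55 = -2166584/153505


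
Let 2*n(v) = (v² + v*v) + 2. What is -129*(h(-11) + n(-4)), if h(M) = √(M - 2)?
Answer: -2193 - 129*I*√13 ≈ -2193.0 - 465.12*I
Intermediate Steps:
h(M) = √(-2 + M)
n(v) = 1 + v² (n(v) = ((v² + v*v) + 2)/2 = ((v² + v²) + 2)/2 = (2*v² + 2)/2 = (2 + 2*v²)/2 = 1 + v²)
-129*(h(-11) + n(-4)) = -129*(√(-2 - 11) + (1 + (-4)²)) = -129*(√(-13) + (1 + 16)) = -129*(I*√13 + 17) = -129*(17 + I*√13) = -2193 - 129*I*√13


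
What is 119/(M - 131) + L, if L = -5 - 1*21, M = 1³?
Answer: -3499/130 ≈ -26.915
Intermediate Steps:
M = 1
L = -26 (L = -5 - 21 = -26)
119/(M - 131) + L = 119/(1 - 131) - 26 = 119/(-130) - 26 = -1/130*119 - 26 = -119/130 - 26 = -3499/130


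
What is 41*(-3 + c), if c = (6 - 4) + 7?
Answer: 246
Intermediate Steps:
c = 9 (c = 2 + 7 = 9)
41*(-3 + c) = 41*(-3 + 9) = 41*6 = 246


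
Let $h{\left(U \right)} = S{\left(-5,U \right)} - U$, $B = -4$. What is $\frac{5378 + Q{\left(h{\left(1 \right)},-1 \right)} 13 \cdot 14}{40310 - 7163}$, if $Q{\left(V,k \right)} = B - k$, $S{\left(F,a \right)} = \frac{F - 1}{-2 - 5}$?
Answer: $\frac{4832}{33147} \approx 0.14577$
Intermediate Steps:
$S{\left(F,a \right)} = \frac{1}{7} - \frac{F}{7}$ ($S{\left(F,a \right)} = \frac{-1 + F}{-7} = \left(-1 + F\right) \left(- \frac{1}{7}\right) = \frac{1}{7} - \frac{F}{7}$)
$h{\left(U \right)} = \frac{6}{7} - U$ ($h{\left(U \right)} = \left(\frac{1}{7} - - \frac{5}{7}\right) - U = \left(\frac{1}{7} + \frac{5}{7}\right) - U = \frac{6}{7} - U$)
$Q{\left(V,k \right)} = -4 - k$
$\frac{5378 + Q{\left(h{\left(1 \right)},-1 \right)} 13 \cdot 14}{40310 - 7163} = \frac{5378 + \left(-4 - -1\right) 13 \cdot 14}{40310 - 7163} = \frac{5378 + \left(-4 + 1\right) 13 \cdot 14}{33147} = \left(5378 + \left(-3\right) 13 \cdot 14\right) \frac{1}{33147} = \left(5378 - 546\right) \frac{1}{33147} = 4832 \cdot \frac{1}{33147} = \frac{4832}{33147}$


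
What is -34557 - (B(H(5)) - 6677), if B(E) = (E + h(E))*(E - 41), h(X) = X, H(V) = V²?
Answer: -27080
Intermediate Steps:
B(E) = 2*E*(-41 + E) (B(E) = (E + E)*(E - 41) = (2*E)*(-41 + E) = 2*E*(-41 + E))
-34557 - (B(H(5)) - 6677) = -34557 - (2*5²*(-41 + 5²) - 6677) = -34557 - (2*25*(-41 + 25) - 6677) = -34557 - (2*25*(-16) - 6677) = -34557 - (-800 - 6677) = -34557 - 1*(-7477) = -34557 + 7477 = -27080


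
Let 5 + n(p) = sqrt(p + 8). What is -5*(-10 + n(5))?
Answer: 75 - 5*sqrt(13) ≈ 56.972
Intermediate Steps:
n(p) = -5 + sqrt(8 + p) (n(p) = -5 + sqrt(p + 8) = -5 + sqrt(8 + p))
-5*(-10 + n(5)) = -5*(-10 + (-5 + sqrt(8 + 5))) = -5*(-10 + (-5 + sqrt(13))) = -5*(-15 + sqrt(13)) = 75 - 5*sqrt(13)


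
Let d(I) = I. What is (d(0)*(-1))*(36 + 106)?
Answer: 0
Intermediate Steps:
(d(0)*(-1))*(36 + 106) = (0*(-1))*(36 + 106) = 0*142 = 0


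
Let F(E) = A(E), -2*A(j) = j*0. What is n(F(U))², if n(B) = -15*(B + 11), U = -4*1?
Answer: 27225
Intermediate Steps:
A(j) = 0 (A(j) = -j*0/2 = -½*0 = 0)
U = -4
F(E) = 0
n(B) = -165 - 15*B (n(B) = -15*(11 + B) = -165 - 15*B)
n(F(U))² = (-165 - 15*0)² = (-165 + 0)² = (-165)² = 27225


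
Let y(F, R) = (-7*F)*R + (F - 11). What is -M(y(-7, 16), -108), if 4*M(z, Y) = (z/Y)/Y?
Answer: -383/23328 ≈ -0.016418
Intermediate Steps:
y(F, R) = -11 + F - 7*F*R (y(F, R) = -7*F*R + (-11 + F) = -11 + F - 7*F*R)
M(z, Y) = z/(4*Y**2) (M(z, Y) = ((z/Y)/Y)/4 = (z/Y**2)/4 = z/(4*Y**2))
-M(y(-7, 16), -108) = -(-11 - 7 - 7*(-7)*16)/(4*(-108)**2) = -(-11 - 7 + 784)/(4*11664) = -766/(4*11664) = -1*383/23328 = -383/23328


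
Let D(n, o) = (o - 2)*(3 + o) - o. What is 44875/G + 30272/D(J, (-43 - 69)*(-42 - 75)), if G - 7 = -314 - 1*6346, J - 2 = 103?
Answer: -3852750349567/571209315465 ≈ -6.7449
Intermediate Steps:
J = 105 (J = 2 + 103 = 105)
D(n, o) = -o + (-2 + o)*(3 + o) (D(n, o) = (-2 + o)*(3 + o) - o = -o + (-2 + o)*(3 + o))
G = -6653 (G = 7 + (-314 - 1*6346) = 7 + (-314 - 6346) = 7 - 6660 = -6653)
44875/G + 30272/D(J, (-43 - 69)*(-42 - 75)) = 44875/(-6653) + 30272/(-6 + ((-43 - 69)*(-42 - 75))**2) = 44875*(-1/6653) + 30272/(-6 + (-112*(-117))**2) = -44875/6653 + 30272/(-6 + 13104**2) = -44875/6653 + 30272/(-6 + 171714816) = -44875/6653 + 30272/171714810 = -44875/6653 + 30272*(1/171714810) = -44875/6653 + 15136/85857405 = -3852750349567/571209315465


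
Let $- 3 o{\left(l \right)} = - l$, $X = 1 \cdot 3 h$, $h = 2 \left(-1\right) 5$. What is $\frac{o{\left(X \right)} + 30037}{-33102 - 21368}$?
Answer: $- \frac{30027}{54470} \approx -0.55126$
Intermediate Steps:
$h = -10$ ($h = \left(-2\right) 5 = -10$)
$X = -30$ ($X = 1 \cdot 3 \left(-10\right) = 3 \left(-10\right) = -30$)
$o{\left(l \right)} = \frac{l}{3}$ ($o{\left(l \right)} = - \frac{\left(-1\right) l}{3} = \frac{l}{3}$)
$\frac{o{\left(X \right)} + 30037}{-33102 - 21368} = \frac{\frac{1}{3} \left(-30\right) + 30037}{-33102 - 21368} = \frac{-10 + 30037}{-54470} = 30027 \left(- \frac{1}{54470}\right) = - \frac{30027}{54470}$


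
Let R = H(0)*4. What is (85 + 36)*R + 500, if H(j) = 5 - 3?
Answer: 1468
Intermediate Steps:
H(j) = 2
R = 8 (R = 2*4 = 8)
(85 + 36)*R + 500 = (85 + 36)*8 + 500 = 121*8 + 500 = 968 + 500 = 1468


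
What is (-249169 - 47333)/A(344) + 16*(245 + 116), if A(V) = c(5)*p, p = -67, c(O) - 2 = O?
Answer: 3005446/469 ≈ 6408.2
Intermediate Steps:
c(O) = 2 + O
A(V) = -469 (A(V) = (2 + 5)*(-67) = 7*(-67) = -469)
(-249169 - 47333)/A(344) + 16*(245 + 116) = (-249169 - 47333)/(-469) + 16*(245 + 116) = -296502*(-1/469) + 16*361 = 296502/469 + 5776 = 3005446/469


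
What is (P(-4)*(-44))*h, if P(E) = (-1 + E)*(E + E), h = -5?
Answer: 8800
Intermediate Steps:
P(E) = 2*E*(-1 + E) (P(E) = (-1 + E)*(2*E) = 2*E*(-1 + E))
(P(-4)*(-44))*h = ((2*(-4)*(-1 - 4))*(-44))*(-5) = ((2*(-4)*(-5))*(-44))*(-5) = (40*(-44))*(-5) = -1760*(-5) = 8800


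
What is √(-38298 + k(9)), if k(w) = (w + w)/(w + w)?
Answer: I*√38297 ≈ 195.7*I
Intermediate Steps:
k(w) = 1 (k(w) = (2*w)/((2*w)) = (2*w)*(1/(2*w)) = 1)
√(-38298 + k(9)) = √(-38298 + 1) = √(-38297) = I*√38297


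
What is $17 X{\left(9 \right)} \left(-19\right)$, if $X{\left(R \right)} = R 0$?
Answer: $0$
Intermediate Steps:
$X{\left(R \right)} = 0$
$17 X{\left(9 \right)} \left(-19\right) = 17 \cdot 0 \left(-19\right) = 0 \left(-19\right) = 0$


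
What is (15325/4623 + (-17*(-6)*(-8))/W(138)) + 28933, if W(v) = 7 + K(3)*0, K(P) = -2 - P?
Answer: 932635720/32361 ≈ 28820.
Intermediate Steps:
W(v) = 7 (W(v) = 7 + (-2 - 1*3)*0 = 7 + (-2 - 3)*0 = 7 - 5*0 = 7 + 0 = 7)
(15325/4623 + (-17*(-6)*(-8))/W(138)) + 28933 = (15325/4623 + (-17*(-6)*(-8))/7) + 28933 = (15325*(1/4623) + (102*(-8))*(⅐)) + 28933 = (15325/4623 - 816*⅐) + 28933 = (15325/4623 - 816/7) + 28933 = -3665093/32361 + 28933 = 932635720/32361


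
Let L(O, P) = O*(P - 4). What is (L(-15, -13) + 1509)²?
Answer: 3111696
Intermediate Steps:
L(O, P) = O*(-4 + P)
(L(-15, -13) + 1509)² = (-15*(-4 - 13) + 1509)² = (-15*(-17) + 1509)² = (255 + 1509)² = 1764² = 3111696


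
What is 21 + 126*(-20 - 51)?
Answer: -8925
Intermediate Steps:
21 + 126*(-20 - 51) = 21 + 126*(-71) = 21 - 8946 = -8925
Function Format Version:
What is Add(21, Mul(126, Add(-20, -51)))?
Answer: -8925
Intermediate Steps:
Add(21, Mul(126, Add(-20, -51))) = Add(21, Mul(126, -71)) = Add(21, -8946) = -8925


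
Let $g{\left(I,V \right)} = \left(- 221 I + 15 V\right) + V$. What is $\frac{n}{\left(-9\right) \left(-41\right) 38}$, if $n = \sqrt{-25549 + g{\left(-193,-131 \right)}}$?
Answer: $\frac{2 \sqrt{938}}{7011} \approx 0.0087368$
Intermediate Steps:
$g{\left(I,V \right)} = - 221 I + 16 V$
$n = 4 \sqrt{938}$ ($n = \sqrt{-25549 + \left(\left(-221\right) \left(-193\right) + 16 \left(-131\right)\right)} = \sqrt{-25549 + \left(42653 - 2096\right)} = \sqrt{-25549 + 40557} = \sqrt{15008} = 4 \sqrt{938} \approx 122.51$)
$\frac{n}{\left(-9\right) \left(-41\right) 38} = \frac{4 \sqrt{938}}{\left(-9\right) \left(-41\right) 38} = \frac{4 \sqrt{938}}{369 \cdot 38} = \frac{4 \sqrt{938}}{14022} = 4 \sqrt{938} \cdot \frac{1}{14022} = \frac{2 \sqrt{938}}{7011}$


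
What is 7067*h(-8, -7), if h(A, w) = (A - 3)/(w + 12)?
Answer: -77737/5 ≈ -15547.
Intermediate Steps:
h(A, w) = (-3 + A)/(12 + w)
7067*h(-8, -7) = 7067*((-3 - 8)/(12 - 7)) = 7067*(-11/5) = -77737/5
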